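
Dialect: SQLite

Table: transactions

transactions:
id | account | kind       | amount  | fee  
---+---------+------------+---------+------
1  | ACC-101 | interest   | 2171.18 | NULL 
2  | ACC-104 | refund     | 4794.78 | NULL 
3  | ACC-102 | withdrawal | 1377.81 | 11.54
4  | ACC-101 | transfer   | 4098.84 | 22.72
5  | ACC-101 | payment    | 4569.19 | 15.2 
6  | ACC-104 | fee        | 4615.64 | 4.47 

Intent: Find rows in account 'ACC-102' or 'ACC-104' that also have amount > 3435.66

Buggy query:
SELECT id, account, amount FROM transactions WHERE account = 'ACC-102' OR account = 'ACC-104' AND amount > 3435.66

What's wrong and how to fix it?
Bug: AND binds tighter than OR, so this parses as account = 'ACC-102' OR (account = 'ACC-104' AND amount > 3435.66)

Fix: Group the OR with parentheses (or use IN), then AND the threshold

Corrected query:
SELECT id, account, amount FROM transactions WHERE (account = 'ACC-102' OR account = 'ACC-104') AND amount > 3435.66

Result:
id | account | amount 
---+---------+--------
2  | ACC-104 | 4794.78
6  | ACC-104 | 4615.64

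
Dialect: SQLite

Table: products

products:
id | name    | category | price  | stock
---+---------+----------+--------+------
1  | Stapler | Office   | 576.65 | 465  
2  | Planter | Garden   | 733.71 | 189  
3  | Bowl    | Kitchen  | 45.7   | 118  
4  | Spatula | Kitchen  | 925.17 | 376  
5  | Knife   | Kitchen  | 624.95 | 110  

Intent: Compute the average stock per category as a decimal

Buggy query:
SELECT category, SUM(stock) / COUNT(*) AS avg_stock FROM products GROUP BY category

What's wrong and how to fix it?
Bug: Both operands are integers, so '/' performs integer division and truncates

Fix: Cast one side to REAL so the division keeps the fractional part

Corrected query:
SELECT category, SUM(stock) * 1.0 / COUNT(*) AS avg_stock FROM products GROUP BY category

Result:
category | avg_stock 
---------+-----------
Garden   | 189       
Kitchen  | 201.333333
Office   | 465       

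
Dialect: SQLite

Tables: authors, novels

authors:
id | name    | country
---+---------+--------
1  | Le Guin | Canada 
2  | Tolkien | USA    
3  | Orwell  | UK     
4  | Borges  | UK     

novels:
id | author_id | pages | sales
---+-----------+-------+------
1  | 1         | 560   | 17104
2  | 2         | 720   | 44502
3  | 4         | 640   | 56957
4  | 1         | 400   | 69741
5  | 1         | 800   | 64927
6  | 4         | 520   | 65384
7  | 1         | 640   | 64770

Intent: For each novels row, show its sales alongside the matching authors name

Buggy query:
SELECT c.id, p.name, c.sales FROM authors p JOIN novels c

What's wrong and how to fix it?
Bug: Missing join condition: each novels row is matched to all authors rows instead of just its own

Fix: Specify the join condition linking the foreign key to the parent id

Corrected query:
SELECT c.id, p.name, c.sales FROM authors p JOIN novels c ON c.author_id = p.id

Result:
id | name    | sales
---+---------+------
1  | Le Guin | 17104
2  | Tolkien | 44502
3  | Borges  | 56957
4  | Le Guin | 69741
5  | Le Guin | 64927
6  | Borges  | 65384
7  | Le Guin | 64770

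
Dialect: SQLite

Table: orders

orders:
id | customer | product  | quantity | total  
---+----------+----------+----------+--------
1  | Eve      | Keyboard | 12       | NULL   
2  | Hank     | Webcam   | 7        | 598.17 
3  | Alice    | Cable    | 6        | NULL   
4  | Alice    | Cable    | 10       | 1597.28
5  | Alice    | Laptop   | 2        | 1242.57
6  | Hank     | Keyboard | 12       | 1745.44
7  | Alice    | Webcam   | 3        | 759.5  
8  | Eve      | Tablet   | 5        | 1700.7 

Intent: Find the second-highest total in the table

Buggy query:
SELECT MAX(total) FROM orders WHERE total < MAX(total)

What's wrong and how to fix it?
Bug: MAX(total) on the right of the comparison is an aggregate-in-WHERE error

Fix: Compute the overall MAX in a subquery, then take MAX of rows below it

Corrected query:
SELECT MAX(total) FROM orders WHERE total < (SELECT MAX(total) FROM orders)

Result:
MAX(total)
----------
1700.7    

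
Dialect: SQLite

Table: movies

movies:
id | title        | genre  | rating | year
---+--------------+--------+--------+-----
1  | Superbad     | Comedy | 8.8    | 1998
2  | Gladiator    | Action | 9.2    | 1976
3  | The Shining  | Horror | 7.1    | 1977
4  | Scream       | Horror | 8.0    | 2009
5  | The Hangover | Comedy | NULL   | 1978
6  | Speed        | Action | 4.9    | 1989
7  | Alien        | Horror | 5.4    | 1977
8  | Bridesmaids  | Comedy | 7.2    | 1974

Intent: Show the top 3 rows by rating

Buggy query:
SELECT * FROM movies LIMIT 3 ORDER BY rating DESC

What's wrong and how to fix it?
Bug: ORDER BY cannot follow LIMIT; LIMIT is the final clause

Fix: Swap the clauses: ORDER BY first, then LIMIT

Corrected query:
SELECT * FROM movies ORDER BY rating DESC LIMIT 3

Result:
id | title     | genre  | rating | year
---+-----------+--------+--------+-----
2  | Gladiator | Action | 9.2    | 1976
1  | Superbad  | Comedy | 8.8    | 1998
4  | Scream    | Horror | 8      | 2009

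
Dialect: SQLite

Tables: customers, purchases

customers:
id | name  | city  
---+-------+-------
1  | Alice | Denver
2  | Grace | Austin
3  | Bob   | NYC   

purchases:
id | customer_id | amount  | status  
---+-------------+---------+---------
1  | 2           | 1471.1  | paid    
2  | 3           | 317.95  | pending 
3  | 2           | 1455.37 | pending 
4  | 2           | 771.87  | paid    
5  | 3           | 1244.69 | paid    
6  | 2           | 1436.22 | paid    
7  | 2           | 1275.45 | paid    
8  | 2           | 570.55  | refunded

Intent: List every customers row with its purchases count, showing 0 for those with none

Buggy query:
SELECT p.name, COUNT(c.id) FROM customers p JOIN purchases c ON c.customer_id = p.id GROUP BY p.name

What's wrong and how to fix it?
Bug: An inner join excludes parents with zero children

Fix: Use LEFT JOIN so parents without children still appear (COUNT(c.id) gives 0)

Corrected query:
SELECT p.name, COUNT(c.id) FROM customers p LEFT JOIN purchases c ON c.customer_id = p.id GROUP BY p.name

Result:
name  | COUNT(c.id)
------+------------
Alice | 0          
Bob   | 2          
Grace | 6          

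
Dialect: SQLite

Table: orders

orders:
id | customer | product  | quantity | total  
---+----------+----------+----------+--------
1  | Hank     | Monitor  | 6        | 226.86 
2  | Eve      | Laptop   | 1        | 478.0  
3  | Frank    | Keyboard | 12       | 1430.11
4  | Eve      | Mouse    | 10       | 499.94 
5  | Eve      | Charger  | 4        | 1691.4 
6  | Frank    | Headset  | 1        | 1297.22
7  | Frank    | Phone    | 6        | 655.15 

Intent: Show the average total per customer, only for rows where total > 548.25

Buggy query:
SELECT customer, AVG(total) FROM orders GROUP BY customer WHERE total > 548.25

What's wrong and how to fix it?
Bug: Row-level WHERE must come before GROUP BY in the clause order

Fix: Move the WHERE clause before GROUP BY

Corrected query:
SELECT customer, AVG(total) FROM orders WHERE total > 548.25 GROUP BY customer

Result:
customer | AVG(total) 
---------+------------
Eve      | 1691.4     
Frank    | 1127.493333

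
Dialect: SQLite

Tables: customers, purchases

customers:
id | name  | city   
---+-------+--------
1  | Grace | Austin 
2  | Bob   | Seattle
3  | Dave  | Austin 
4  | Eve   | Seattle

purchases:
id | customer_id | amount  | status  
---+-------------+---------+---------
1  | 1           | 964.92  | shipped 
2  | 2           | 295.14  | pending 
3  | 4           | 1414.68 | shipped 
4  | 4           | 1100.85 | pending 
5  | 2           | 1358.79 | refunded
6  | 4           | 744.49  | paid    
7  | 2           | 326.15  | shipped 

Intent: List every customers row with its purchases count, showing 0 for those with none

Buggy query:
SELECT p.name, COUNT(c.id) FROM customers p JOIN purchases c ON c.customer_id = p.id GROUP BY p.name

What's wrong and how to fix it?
Bug: INNER JOIN drops customers rows that have no matching purchases rows

Fix: Use LEFT JOIN so parents without children still appear (COUNT(c.id) gives 0)

Corrected query:
SELECT p.name, COUNT(c.id) FROM customers p LEFT JOIN purchases c ON c.customer_id = p.id GROUP BY p.name

Result:
name  | COUNT(c.id)
------+------------
Bob   | 3          
Dave  | 0          
Eve   | 3          
Grace | 1          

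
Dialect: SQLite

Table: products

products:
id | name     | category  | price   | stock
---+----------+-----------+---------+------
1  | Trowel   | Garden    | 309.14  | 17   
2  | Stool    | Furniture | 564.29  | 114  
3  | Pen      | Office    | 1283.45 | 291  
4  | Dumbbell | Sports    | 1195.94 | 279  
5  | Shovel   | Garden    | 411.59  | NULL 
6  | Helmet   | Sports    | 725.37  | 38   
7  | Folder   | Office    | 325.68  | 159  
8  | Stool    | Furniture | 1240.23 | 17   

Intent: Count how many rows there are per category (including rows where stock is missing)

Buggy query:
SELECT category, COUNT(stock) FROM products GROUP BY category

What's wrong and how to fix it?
Bug: COUNT(column) counts non-NULL values only; rows with NULL stock aren't counted

Fix: Replace COUNT(stock) with COUNT(*)

Corrected query:
SELECT category, COUNT(*) FROM products GROUP BY category

Result:
category  | COUNT(*)
----------+---------
Furniture | 2       
Garden    | 2       
Office    | 2       
Sports    | 2       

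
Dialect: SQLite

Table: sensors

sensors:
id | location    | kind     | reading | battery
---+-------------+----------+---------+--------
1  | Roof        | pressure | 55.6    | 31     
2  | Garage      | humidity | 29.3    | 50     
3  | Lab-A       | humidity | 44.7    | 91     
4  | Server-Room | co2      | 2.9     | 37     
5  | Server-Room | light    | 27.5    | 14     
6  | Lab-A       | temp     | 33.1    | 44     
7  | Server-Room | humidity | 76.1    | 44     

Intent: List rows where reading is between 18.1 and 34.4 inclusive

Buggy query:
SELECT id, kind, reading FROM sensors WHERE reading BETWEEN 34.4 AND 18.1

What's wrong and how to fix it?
Bug: The bounds are reversed; BETWEEN a AND b requires a <= b to match anything

Fix: Write BETWEEN 18.1 AND 34.4

Corrected query:
SELECT id, kind, reading FROM sensors WHERE reading BETWEEN 18.1 AND 34.4

Result:
id | kind     | reading
---+----------+--------
2  | humidity | 29.3   
5  | light    | 27.5   
6  | temp     | 33.1   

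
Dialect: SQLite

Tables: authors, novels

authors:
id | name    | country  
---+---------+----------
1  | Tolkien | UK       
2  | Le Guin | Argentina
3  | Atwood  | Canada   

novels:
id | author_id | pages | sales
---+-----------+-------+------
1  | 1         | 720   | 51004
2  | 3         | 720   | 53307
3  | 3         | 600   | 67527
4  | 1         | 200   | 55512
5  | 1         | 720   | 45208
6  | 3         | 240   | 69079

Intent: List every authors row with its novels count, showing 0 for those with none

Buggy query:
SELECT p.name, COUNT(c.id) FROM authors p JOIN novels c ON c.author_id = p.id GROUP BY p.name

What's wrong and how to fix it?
Bug: INNER JOIN drops authors rows that have no matching novels rows

Fix: Switch to LEFT JOIN to retain unmatched parent rows

Corrected query:
SELECT p.name, COUNT(c.id) FROM authors p LEFT JOIN novels c ON c.author_id = p.id GROUP BY p.name

Result:
name    | COUNT(c.id)
--------+------------
Atwood  | 3          
Le Guin | 0          
Tolkien | 3          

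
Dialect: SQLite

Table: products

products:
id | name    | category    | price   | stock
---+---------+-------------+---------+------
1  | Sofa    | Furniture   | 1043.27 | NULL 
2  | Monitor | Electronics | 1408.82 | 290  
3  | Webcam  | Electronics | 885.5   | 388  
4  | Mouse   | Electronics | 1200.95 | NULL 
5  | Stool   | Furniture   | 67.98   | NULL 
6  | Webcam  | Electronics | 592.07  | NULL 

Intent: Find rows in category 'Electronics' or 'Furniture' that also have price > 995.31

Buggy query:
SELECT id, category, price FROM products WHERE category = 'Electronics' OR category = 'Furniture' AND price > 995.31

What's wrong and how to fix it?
Bug: Without parentheses, AND is evaluated before OR, so the price filter only applies to the 'Furniture' branch

Fix: Group the OR with parentheses (or use IN), then AND the threshold

Corrected query:
SELECT id, category, price FROM products WHERE (category = 'Electronics' OR category = 'Furniture') AND price > 995.31

Result:
id | category    | price  
---+-------------+--------
1  | Furniture   | 1043.27
2  | Electronics | 1408.82
4  | Electronics | 1200.95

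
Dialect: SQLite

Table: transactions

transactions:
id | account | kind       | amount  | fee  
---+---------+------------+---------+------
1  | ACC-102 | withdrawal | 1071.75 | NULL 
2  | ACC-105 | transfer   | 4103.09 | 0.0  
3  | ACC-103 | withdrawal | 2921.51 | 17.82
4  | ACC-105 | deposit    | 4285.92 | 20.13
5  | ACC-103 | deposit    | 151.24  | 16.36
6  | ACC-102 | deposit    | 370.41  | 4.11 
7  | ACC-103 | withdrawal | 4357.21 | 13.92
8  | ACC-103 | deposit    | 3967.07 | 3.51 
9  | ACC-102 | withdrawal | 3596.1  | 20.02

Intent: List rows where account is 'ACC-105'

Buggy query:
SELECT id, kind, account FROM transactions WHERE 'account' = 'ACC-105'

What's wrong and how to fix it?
Bug: Single quotes denote string literals in SQL; the column name is being compared as a constant string

Fix: Remove the quotes around the column name (or use double quotes for an identifier)

Corrected query:
SELECT id, kind, account FROM transactions WHERE account = 'ACC-105'

Result:
id | kind     | account
---+----------+--------
2  | transfer | ACC-105
4  | deposit  | ACC-105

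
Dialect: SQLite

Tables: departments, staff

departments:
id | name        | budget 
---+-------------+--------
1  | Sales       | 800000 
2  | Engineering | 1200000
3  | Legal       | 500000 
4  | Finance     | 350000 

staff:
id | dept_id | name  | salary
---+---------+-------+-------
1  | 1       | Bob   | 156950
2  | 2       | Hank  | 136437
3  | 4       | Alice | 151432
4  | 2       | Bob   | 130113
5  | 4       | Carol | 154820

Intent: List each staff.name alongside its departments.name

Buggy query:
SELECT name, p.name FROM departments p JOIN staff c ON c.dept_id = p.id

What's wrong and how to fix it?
Bug: 'name' exists in both joined tables, so the database can't tell which one is meant

Fix: Qualify the column with its table alias (c.name)

Corrected query:
SELECT c.name, p.name FROM departments p JOIN staff c ON c.dept_id = p.id

Result:
name  | name       
------+------------
Bob   | Sales      
Hank  | Engineering
Alice | Finance    
Bob   | Engineering
Carol | Finance    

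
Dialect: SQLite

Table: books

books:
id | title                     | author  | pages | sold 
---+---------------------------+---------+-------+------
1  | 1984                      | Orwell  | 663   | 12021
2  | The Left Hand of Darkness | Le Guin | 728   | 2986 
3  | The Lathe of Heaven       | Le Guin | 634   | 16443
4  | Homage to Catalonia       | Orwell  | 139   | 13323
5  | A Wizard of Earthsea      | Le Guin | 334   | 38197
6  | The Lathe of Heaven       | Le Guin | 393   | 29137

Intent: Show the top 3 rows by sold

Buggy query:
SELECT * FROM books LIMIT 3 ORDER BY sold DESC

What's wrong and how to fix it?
Bug: ORDER BY cannot follow LIMIT; LIMIT is the final clause

Fix: Sort with ORDER BY, then apply LIMIT

Corrected query:
SELECT * FROM books ORDER BY sold DESC LIMIT 3

Result:
id | title                | author  | pages | sold 
---+----------------------+---------+-------+------
5  | A Wizard of Earthsea | Le Guin | 334   | 38197
6  | The Lathe of Heaven  | Le Guin | 393   | 29137
3  | The Lathe of Heaven  | Le Guin | 634   | 16443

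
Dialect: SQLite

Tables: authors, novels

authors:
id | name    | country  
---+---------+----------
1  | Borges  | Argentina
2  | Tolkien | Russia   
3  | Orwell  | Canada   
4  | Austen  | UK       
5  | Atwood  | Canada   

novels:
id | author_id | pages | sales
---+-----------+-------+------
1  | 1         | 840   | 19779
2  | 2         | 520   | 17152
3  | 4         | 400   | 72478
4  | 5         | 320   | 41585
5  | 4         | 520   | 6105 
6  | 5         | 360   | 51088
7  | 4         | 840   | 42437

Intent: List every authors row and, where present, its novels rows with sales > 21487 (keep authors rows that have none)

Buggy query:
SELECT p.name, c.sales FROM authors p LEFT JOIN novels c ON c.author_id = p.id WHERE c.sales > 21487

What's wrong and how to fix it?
Bug: Filtering c.sales in WHERE discards the NULL rows produced by LEFT JOIN, turning it into an inner join

Fix: Put 'c.sales > 21487' in the JOIN's ON clause instead of WHERE

Corrected query:
SELECT p.name, c.sales FROM authors p LEFT JOIN novels c ON c.author_id = p.id AND c.sales > 21487

Result:
name    | sales
--------+------
Borges  | NULL 
Tolkien | NULL 
Orwell  | NULL 
Austen  | 42437
Austen  | 72478
Atwood  | 41585
Atwood  | 51088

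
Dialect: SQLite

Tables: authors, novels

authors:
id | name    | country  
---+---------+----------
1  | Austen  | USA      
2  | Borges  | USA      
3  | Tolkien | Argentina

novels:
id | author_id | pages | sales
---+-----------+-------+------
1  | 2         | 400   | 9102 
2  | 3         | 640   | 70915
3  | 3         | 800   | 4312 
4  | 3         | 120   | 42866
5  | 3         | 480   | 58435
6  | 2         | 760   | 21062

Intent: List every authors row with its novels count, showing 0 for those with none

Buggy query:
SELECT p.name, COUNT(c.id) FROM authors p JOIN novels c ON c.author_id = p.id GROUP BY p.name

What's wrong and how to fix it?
Bug: INNER JOIN drops authors rows that have no matching novels rows

Fix: Switch to LEFT JOIN to retain unmatched parent rows

Corrected query:
SELECT p.name, COUNT(c.id) FROM authors p LEFT JOIN novels c ON c.author_id = p.id GROUP BY p.name

Result:
name    | COUNT(c.id)
--------+------------
Austen  | 0          
Borges  | 2          
Tolkien | 4          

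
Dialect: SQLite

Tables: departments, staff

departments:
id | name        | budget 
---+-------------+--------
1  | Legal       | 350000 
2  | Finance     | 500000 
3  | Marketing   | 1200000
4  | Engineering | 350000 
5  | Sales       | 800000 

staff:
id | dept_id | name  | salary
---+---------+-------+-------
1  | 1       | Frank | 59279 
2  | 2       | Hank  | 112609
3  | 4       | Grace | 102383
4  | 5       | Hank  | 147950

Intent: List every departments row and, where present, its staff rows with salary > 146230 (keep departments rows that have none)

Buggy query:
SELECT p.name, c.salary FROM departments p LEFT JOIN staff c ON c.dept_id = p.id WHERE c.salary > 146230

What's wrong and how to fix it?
Bug: A WHERE condition on the right-hand table after LEFT JOIN drops unmatched parents

Fix: Put 'c.salary > 146230' in the JOIN's ON clause instead of WHERE

Corrected query:
SELECT p.name, c.salary FROM departments p LEFT JOIN staff c ON c.dept_id = p.id AND c.salary > 146230

Result:
name        | salary
------------+-------
Legal       | NULL  
Finance     | NULL  
Marketing   | NULL  
Engineering | NULL  
Sales       | 147950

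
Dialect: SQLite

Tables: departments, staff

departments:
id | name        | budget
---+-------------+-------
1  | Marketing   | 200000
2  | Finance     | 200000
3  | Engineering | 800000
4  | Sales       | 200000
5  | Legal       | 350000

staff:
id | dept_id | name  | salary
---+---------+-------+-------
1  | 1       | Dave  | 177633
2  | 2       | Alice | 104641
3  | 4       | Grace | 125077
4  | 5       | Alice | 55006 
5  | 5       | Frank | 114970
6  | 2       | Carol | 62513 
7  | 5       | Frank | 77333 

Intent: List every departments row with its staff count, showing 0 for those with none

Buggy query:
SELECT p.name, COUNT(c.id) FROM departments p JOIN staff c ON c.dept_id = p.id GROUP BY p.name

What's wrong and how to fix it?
Bug: INNER JOIN drops departments rows that have no matching staff rows

Fix: Use LEFT JOIN so parents without children still appear (COUNT(c.id) gives 0)

Corrected query:
SELECT p.name, COUNT(c.id) FROM departments p LEFT JOIN staff c ON c.dept_id = p.id GROUP BY p.name

Result:
name        | COUNT(c.id)
------------+------------
Engineering | 0          
Finance     | 2          
Legal       | 3          
Marketing   | 1          
Sales       | 1          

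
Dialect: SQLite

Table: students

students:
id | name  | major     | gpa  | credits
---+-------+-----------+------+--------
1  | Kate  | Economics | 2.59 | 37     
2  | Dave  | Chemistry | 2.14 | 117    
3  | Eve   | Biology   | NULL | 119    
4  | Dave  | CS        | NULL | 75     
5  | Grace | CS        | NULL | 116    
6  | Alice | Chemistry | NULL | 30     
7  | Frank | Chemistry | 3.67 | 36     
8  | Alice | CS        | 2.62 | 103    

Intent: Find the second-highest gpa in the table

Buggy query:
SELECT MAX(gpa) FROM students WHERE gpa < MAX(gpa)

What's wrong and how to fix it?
Bug: The inner MAX is an aggregate inside WHERE, which is not allowed

Fix: Put the inner MAX in a scalar subquery

Corrected query:
SELECT MAX(gpa) FROM students WHERE gpa < (SELECT MAX(gpa) FROM students)

Result:
MAX(gpa)
--------
2.62    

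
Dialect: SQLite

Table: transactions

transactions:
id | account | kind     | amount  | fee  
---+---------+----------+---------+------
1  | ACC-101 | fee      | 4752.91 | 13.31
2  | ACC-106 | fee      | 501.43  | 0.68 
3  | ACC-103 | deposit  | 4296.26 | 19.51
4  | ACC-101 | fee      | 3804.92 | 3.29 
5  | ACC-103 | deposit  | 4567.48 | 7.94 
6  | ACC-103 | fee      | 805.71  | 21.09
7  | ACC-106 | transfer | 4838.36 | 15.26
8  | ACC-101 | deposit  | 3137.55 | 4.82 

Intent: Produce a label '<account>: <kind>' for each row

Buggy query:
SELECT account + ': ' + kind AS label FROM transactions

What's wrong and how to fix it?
Bug: SQLite uses || for string concatenation; + coerces text to numbers (yielding 0)

Fix: Use the || operator for string concatenation

Corrected query:
SELECT account || ': ' || kind AS label FROM transactions

Result:
label            
-----------------
ACC-101: fee     
ACC-106: fee     
ACC-103: deposit 
ACC-101: fee     
ACC-103: deposit 
ACC-103: fee     
ACC-106: transfer
ACC-101: deposit 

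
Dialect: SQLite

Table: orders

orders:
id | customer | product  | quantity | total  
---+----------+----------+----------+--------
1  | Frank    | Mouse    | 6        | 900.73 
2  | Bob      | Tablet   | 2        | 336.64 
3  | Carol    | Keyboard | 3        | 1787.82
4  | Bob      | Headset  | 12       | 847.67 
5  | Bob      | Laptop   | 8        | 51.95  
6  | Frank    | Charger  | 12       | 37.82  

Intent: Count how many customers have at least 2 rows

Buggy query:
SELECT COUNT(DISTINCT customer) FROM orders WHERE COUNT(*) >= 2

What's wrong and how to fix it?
Bug: COUNT(*) cannot appear in WHERE; the per-group count doesn't exist yet

Fix: Group first with HAVING COUNT(*) >= 2, then COUNT the resulting groups

Corrected query:
SELECT COUNT(*) FROM (SELECT customer FROM orders GROUP BY customer HAVING COUNT(*) >= 2)

Result:
COUNT(*)
--------
2       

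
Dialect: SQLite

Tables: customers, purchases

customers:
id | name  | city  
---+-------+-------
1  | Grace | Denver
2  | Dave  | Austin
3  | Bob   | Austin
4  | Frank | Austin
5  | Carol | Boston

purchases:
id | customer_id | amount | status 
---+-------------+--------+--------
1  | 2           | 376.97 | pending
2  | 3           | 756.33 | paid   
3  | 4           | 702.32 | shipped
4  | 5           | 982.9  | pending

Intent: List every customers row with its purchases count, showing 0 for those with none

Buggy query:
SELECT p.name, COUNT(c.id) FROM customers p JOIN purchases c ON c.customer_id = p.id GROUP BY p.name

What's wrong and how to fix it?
Bug: An inner join excludes parents with zero children

Fix: Switch to LEFT JOIN to retain unmatched parent rows

Corrected query:
SELECT p.name, COUNT(c.id) FROM customers p LEFT JOIN purchases c ON c.customer_id = p.id GROUP BY p.name

Result:
name  | COUNT(c.id)
------+------------
Bob   | 1          
Carol | 1          
Dave  | 1          
Frank | 1          
Grace | 0          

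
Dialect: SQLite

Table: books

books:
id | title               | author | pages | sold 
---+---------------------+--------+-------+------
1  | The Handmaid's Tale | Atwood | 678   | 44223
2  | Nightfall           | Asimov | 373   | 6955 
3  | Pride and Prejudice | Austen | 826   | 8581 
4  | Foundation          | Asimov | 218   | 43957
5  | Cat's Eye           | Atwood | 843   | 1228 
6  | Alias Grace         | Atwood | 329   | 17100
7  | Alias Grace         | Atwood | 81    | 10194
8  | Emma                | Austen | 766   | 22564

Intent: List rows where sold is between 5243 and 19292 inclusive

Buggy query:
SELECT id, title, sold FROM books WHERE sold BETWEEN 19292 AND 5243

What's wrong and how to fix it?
Bug: The bounds are reversed; BETWEEN a AND b requires a <= b to match anything

Fix: Write BETWEEN 5243 AND 19292

Corrected query:
SELECT id, title, sold FROM books WHERE sold BETWEEN 5243 AND 19292

Result:
id | title               | sold 
---+---------------------+------
2  | Nightfall           | 6955 
3  | Pride and Prejudice | 8581 
6  | Alias Grace         | 17100
7  | Alias Grace         | 10194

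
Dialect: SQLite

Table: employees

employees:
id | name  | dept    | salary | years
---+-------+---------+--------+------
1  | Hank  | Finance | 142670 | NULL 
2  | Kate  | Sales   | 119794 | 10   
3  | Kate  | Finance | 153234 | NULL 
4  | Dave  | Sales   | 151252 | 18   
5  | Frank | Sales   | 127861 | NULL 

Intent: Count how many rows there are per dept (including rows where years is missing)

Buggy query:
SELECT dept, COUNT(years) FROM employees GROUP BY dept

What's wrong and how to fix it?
Bug: COUNT(years) skips NULLs, so groups with missing years are undercounted

Fix: Replace COUNT(years) with COUNT(*)

Corrected query:
SELECT dept, COUNT(*) FROM employees GROUP BY dept

Result:
dept    | COUNT(*)
--------+---------
Finance | 2       
Sales   | 3       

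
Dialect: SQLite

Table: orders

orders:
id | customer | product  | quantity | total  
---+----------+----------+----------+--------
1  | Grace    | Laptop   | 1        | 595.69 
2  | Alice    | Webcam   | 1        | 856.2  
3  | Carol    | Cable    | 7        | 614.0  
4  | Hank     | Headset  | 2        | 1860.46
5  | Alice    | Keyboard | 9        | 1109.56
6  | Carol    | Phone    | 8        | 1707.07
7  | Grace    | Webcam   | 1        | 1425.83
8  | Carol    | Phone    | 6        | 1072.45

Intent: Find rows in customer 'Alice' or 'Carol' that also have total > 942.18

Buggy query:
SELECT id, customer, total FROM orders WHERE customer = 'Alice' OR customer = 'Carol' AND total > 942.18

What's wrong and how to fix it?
Bug: AND binds tighter than OR, so this parses as customer = 'Alice' OR (customer = 'Carol' AND total > 942.18)

Fix: Group the OR with parentheses (or use IN), then AND the threshold

Corrected query:
SELECT id, customer, total FROM orders WHERE (customer = 'Alice' OR customer = 'Carol') AND total > 942.18

Result:
id | customer | total  
---+----------+--------
5  | Alice    | 1109.56
6  | Carol    | 1707.07
8  | Carol    | 1072.45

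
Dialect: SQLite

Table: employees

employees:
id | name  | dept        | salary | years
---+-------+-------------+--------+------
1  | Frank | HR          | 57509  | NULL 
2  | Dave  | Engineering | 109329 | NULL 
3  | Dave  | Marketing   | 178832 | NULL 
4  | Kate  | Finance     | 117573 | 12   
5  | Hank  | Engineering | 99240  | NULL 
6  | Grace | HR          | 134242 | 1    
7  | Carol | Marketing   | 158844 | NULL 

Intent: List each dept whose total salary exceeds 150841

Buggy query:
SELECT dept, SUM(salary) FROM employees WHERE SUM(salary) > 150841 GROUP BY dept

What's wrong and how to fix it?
Bug: Aggregate functions cannot appear in a WHERE clause

Fix: Move the aggregate condition to a HAVING clause

Corrected query:
SELECT dept, SUM(salary) FROM employees GROUP BY dept HAVING SUM(salary) > 150841

Result:
dept        | SUM(salary)
------------+------------
Engineering | 208569     
HR          | 191751     
Marketing   | 337676     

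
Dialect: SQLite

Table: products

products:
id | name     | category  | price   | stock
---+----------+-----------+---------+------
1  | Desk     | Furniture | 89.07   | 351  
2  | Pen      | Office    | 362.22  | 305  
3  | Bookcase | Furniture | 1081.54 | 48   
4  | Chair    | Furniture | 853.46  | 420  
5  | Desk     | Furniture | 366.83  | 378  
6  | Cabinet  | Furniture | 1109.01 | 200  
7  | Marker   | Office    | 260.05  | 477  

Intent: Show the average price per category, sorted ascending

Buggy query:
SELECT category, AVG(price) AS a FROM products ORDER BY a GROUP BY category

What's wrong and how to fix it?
Bug: ORDER BY appears before GROUP BY; SQL clause order requires GROUP BY first

Fix: Move ORDER BY to the end, after GROUP BY

Corrected query:
SELECT category, AVG(price) AS a FROM products GROUP BY category ORDER BY a

Result:
category  | a      
----------+--------
Office    | 311.135
Furniture | 699.982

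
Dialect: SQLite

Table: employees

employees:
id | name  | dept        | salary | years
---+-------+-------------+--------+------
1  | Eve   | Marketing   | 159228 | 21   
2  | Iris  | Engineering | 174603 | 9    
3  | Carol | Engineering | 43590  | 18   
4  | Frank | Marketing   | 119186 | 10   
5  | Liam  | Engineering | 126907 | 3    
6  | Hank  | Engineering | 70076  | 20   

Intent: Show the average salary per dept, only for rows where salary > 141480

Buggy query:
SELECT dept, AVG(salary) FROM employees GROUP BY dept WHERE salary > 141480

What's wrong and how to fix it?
Bug: WHERE cannot follow GROUP BY

Fix: Place WHERE between FROM and GROUP BY

Corrected query:
SELECT dept, AVG(salary) FROM employees WHERE salary > 141480 GROUP BY dept

Result:
dept        | AVG(salary)
------------+------------
Engineering | 174603     
Marketing   | 159228     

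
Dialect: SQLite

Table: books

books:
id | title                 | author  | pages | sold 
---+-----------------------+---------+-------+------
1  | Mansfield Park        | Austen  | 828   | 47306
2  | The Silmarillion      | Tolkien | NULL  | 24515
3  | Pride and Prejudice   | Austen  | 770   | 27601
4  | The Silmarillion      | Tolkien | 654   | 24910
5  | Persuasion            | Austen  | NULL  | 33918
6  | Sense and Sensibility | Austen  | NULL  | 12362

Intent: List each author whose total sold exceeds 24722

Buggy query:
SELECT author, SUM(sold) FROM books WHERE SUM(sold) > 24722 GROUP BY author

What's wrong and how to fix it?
Bug: SUM(sold) is an aggregate, but WHERE filters rows before aggregation

Fix: Move the aggregate condition to a HAVING clause

Corrected query:
SELECT author, SUM(sold) FROM books GROUP BY author HAVING SUM(sold) > 24722

Result:
author  | SUM(sold)
--------+----------
Austen  | 121187   
Tolkien | 49425    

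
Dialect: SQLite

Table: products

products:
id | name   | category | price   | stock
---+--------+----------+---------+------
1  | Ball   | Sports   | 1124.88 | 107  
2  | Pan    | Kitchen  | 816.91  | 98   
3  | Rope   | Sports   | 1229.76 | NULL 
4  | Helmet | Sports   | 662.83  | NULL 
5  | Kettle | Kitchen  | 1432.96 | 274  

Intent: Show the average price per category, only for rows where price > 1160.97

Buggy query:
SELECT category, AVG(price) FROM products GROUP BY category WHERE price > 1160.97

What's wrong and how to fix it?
Bug: Row-level WHERE must come before GROUP BY in the clause order

Fix: Place WHERE between FROM and GROUP BY

Corrected query:
SELECT category, AVG(price) FROM products WHERE price > 1160.97 GROUP BY category

Result:
category | AVG(price)
---------+-----------
Kitchen  | 1432.96   
Sports   | 1229.76   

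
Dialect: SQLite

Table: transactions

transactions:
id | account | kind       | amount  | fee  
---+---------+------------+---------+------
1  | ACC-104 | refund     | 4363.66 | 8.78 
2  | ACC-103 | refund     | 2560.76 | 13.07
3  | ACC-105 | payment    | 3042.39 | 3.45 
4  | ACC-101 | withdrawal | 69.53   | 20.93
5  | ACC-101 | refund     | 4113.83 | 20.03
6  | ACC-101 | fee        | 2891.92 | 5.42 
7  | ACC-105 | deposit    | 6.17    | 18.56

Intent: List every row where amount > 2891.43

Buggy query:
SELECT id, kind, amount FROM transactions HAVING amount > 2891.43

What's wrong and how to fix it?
Bug: HAVING filters the output of aggregation, but this query has no GROUP BY and no aggregate functions, so SQLite rejects it (HAVING clause on a non-aggregate query); the condition here is per row

Fix: Use WHERE for row-level filtering

Corrected query:
SELECT id, kind, amount FROM transactions WHERE amount > 2891.43

Result:
id | kind    | amount 
---+---------+--------
1  | refund  | 4363.66
3  | payment | 3042.39
5  | refund  | 4113.83
6  | fee     | 2891.92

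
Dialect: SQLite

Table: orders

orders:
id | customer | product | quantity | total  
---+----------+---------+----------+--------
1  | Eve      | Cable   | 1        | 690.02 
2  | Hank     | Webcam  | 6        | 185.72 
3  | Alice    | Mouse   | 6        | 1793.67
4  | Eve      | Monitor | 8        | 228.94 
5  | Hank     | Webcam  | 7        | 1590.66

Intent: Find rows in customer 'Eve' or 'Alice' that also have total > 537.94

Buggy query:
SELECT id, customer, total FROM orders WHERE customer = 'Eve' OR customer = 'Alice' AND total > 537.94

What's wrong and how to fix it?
Bug: AND binds tighter than OR, so this parses as customer = 'Eve' OR (customer = 'Alice' AND total > 537.94)

Fix: Add parentheses around the OR so the AND applies to both alternatives

Corrected query:
SELECT id, customer, total FROM orders WHERE (customer = 'Eve' OR customer = 'Alice') AND total > 537.94

Result:
id | customer | total  
---+----------+--------
1  | Eve      | 690.02 
3  | Alice    | 1793.67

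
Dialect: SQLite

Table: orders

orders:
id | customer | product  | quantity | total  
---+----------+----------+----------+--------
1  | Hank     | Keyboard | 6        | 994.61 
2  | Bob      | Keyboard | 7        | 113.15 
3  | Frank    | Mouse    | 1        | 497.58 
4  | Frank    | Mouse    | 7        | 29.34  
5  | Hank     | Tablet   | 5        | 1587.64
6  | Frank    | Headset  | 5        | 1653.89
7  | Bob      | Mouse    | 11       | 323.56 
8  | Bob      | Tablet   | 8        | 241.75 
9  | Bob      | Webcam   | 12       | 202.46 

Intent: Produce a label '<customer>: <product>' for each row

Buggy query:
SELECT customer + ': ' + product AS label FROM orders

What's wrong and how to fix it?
Bug: '+' is numeric addition; on text columns SQLite converts them to 0 instead of concatenating

Fix: Use the || operator for string concatenation

Corrected query:
SELECT customer || ': ' || product AS label FROM orders

Result:
label         
--------------
Hank: Keyboard
Bob: Keyboard 
Frank: Mouse  
Frank: Mouse  
Hank: Tablet  
Frank: Headset
Bob: Mouse    
Bob: Tablet   
Bob: Webcam   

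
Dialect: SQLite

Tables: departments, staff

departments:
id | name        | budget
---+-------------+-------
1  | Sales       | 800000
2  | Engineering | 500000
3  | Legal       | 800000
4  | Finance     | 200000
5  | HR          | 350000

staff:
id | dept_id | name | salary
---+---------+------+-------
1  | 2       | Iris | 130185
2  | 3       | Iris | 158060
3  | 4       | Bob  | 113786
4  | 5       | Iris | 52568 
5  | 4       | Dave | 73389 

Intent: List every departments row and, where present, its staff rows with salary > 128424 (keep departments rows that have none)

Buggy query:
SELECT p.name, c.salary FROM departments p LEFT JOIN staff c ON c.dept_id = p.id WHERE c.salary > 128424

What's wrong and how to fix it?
Bug: A WHERE condition on the right-hand table after LEFT JOIN drops unmatched parents

Fix: Move the right-table condition into the ON clause so unmatched parents are kept

Corrected query:
SELECT p.name, c.salary FROM departments p LEFT JOIN staff c ON c.dept_id = p.id AND c.salary > 128424

Result:
name        | salary
------------+-------
Sales       | NULL  
Engineering | 130185
Legal       | 158060
Finance     | NULL  
HR          | NULL  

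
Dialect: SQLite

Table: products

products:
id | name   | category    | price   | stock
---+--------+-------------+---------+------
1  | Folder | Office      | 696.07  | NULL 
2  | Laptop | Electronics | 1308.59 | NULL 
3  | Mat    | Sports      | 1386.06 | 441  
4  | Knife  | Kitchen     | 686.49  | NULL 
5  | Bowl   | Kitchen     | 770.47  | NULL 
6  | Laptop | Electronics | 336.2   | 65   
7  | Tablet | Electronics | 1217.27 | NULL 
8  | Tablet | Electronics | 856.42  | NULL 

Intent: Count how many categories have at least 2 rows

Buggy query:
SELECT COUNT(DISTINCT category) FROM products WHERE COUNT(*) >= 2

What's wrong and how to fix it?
Bug: COUNT(*) cannot appear in WHERE; the per-group count doesn't exist yet

Fix: Group first with HAVING COUNT(*) >= 2, then COUNT the resulting groups

Corrected query:
SELECT COUNT(*) FROM (SELECT category FROM products GROUP BY category HAVING COUNT(*) >= 2)

Result:
COUNT(*)
--------
2       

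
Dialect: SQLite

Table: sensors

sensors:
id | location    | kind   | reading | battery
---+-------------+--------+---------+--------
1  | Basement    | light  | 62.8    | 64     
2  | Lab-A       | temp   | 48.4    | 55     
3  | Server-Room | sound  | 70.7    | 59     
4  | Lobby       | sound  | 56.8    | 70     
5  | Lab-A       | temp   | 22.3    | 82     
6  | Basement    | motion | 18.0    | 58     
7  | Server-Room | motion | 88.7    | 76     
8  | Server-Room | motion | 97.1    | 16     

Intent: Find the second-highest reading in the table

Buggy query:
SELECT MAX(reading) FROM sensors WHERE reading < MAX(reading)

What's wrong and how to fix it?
Bug: The inner MAX is an aggregate inside WHERE, which is not allowed

Fix: Put the inner MAX in a scalar subquery

Corrected query:
SELECT MAX(reading) FROM sensors WHERE reading < (SELECT MAX(reading) FROM sensors)

Result:
MAX(reading)
------------
88.7        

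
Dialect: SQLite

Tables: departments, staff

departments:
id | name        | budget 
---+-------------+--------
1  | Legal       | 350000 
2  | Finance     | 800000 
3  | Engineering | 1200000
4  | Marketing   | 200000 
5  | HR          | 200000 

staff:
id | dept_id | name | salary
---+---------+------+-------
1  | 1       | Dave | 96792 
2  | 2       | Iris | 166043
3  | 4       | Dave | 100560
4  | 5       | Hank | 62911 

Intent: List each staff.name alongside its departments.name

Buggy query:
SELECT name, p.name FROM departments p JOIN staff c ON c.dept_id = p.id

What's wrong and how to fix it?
Bug: 'name' exists in both joined tables, so the database can't tell which one is meant

Fix: Prefix ambiguous columns with the table alias

Corrected query:
SELECT c.name, p.name FROM departments p JOIN staff c ON c.dept_id = p.id

Result:
name | name     
-----+----------
Dave | Legal    
Iris | Finance  
Dave | Marketing
Hank | HR       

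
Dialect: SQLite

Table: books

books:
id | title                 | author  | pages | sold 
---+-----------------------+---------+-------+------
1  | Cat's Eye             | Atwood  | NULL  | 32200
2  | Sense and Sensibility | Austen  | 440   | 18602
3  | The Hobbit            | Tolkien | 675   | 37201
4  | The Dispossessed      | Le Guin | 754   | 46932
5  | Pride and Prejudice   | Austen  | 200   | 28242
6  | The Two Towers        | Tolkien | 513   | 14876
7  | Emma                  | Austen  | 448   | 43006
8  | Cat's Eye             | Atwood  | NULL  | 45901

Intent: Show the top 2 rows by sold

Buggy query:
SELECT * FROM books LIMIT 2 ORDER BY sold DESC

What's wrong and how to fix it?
Bug: LIMIT must come after ORDER BY

Fix: Sort with ORDER BY, then apply LIMIT

Corrected query:
SELECT * FROM books ORDER BY sold DESC LIMIT 2

Result:
id | title            | author  | pages | sold 
---+------------------+---------+-------+------
4  | The Dispossessed | Le Guin | 754   | 46932
8  | Cat's Eye        | Atwood  | NULL  | 45901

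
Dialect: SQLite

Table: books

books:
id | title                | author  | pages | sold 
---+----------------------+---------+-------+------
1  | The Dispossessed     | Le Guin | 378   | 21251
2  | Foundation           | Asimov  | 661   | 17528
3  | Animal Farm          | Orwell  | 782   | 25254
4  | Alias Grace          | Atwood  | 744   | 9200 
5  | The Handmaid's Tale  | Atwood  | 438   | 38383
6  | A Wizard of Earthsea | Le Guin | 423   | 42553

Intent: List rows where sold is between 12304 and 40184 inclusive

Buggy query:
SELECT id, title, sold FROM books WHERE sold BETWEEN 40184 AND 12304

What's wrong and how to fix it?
Bug: BETWEEN expects the lower bound first; with 40184 AND 12304 the range is empty

Fix: Write BETWEEN 12304 AND 40184

Corrected query:
SELECT id, title, sold FROM books WHERE sold BETWEEN 12304 AND 40184

Result:
id | title               | sold 
---+---------------------+------
1  | The Dispossessed    | 21251
2  | Foundation          | 17528
3  | Animal Farm         | 25254
5  | The Handmaid's Tale | 38383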